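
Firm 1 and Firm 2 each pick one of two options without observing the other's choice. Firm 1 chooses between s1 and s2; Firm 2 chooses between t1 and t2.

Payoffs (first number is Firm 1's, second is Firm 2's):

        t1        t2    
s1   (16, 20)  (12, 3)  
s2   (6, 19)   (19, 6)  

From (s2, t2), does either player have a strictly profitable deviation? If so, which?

Firm 2

Firm 1 at (s2, t2) earns 19; deviating to s1 yields 12 — not better.
Firm 2 earns 6; deviating to t1 yields 19 — a strict improvement.
Only Firm 2 has a strictly profitable deviation.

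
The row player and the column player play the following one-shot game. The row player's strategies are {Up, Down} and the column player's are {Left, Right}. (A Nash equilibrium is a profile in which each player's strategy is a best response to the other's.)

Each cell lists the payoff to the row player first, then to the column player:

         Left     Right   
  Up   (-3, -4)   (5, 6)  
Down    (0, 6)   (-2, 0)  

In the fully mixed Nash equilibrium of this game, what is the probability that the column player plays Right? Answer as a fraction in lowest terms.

3/10

Let y be the probability that the column player plays Left. In a completely mixed equilibrium, the row player must be indifferent between Up and Down.
The row player's expected payoff from Up is −3y + 5(1−y); from Down it is −2(1−y).
Setting these equal: −8y + 5 = 2y − 2, so y = 7/10.
Therefore the column player plays Right with probability 1 − 7/10 = 3/10.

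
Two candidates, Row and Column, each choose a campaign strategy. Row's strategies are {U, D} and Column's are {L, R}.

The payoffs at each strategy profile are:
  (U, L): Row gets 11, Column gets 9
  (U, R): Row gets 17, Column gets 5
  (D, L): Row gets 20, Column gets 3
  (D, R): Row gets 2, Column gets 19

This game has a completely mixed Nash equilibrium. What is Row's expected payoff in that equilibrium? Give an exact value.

First find q, the probability Column plays L, from Row's indifference between U and D: 11q + 17(1−q) = 20q + 2(1−q), giving q = 5/8.
Since Row is indifferent in equilibrium, Row's expected payoff equals the payoff from either row against (5/8, 3/8). Using U: 11(5/8) + 17(3/8) = 53/4.

53/4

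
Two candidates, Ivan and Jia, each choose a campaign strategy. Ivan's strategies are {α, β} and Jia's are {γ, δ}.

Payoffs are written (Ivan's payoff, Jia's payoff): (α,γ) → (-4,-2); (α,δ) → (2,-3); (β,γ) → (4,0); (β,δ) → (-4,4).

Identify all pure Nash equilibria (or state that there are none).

(α, γ): Ivan prefers β (4 > -4) — not an equilibrium.
(α, δ): Jia prefers γ (-2 > -3) — not an equilibrium.
(β, γ): Jia prefers δ (4 > 0) — not an equilibrium.
(β, δ): Ivan prefers α (2 > -4) — not an equilibrium.

none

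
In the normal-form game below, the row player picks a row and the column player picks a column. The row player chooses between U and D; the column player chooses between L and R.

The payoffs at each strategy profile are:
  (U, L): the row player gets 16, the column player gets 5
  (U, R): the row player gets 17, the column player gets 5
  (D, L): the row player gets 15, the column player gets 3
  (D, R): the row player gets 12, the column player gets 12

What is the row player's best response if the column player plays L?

Against L, the row player earns 16 from U and 15 from D.
So U is the best response.

U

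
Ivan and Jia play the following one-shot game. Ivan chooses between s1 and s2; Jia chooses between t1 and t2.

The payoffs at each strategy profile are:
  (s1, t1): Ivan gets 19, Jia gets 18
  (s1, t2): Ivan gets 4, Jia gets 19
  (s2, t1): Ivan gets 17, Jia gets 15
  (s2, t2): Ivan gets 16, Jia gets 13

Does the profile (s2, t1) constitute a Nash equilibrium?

At (s2, t1), Ivan earns 17; switching to s1 would give 19, so Ivan would deviate.
Jia earns 15; switching to t2 would give 13, so Jia has no profitable deviation.
Since at least one player can profitably deviate, this is not a Nash equilibrium.

No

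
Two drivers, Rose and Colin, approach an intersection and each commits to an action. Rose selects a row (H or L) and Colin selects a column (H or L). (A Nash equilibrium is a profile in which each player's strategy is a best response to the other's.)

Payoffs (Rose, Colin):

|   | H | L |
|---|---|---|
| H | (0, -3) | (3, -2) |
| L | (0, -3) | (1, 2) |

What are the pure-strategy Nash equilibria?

(H, H): Colin prefers L (-2 > -3) — not an equilibrium.
(H, L): Rose gets 3 ≥ 1 from L, and Colin gets -2 ≥ -3 from H — Nash equilibrium.
(L, H): Colin prefers L (2 > -3) — not an equilibrium.
(L, L): Rose prefers H (3 > 1) — not an equilibrium.

(H, L)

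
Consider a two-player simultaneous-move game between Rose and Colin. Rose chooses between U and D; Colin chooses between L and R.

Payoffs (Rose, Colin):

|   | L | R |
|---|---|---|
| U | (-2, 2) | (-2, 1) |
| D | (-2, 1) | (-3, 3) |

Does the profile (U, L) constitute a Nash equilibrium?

At (U, L), Rose earns -2; switching to D would give -2, so Rose has no profitable deviation.
Colin earns 2; switching to R would give 1, so Colin has no profitable deviation.
Neither player can gain by a unilateral deviation, so this profile is a Nash equilibrium.

Yes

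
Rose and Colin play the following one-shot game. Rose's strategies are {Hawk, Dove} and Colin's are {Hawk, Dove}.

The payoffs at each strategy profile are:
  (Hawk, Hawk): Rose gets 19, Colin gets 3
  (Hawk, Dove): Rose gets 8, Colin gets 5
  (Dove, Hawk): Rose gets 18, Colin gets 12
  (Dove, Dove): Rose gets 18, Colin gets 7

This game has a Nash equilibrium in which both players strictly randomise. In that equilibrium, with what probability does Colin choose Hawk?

10/11

Let y be the probability that Colin plays Hawk. In a completely mixed equilibrium, Rose must be indifferent between Hawk and Dove.
Rose's expected payoff from Hawk is 19y + 8(1−y); from Dove it is 18y + 18(1−y).
Setting these equal: 11y + 8 = 18, so y = 10/11.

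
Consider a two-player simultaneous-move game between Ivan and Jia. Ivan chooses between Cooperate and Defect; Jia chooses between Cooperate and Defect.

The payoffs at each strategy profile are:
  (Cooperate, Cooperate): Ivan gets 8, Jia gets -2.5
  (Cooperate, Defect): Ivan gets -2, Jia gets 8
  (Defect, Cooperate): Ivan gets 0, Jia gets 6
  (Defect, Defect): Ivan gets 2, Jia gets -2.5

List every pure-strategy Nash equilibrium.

(Cooperate, Cooperate): Jia prefers Defect (8 > -2.5) — not an equilibrium.
(Cooperate, Defect): Ivan prefers Defect (2 > -2) — not an equilibrium.
(Defect, Cooperate): Ivan prefers Cooperate (8 > 0) — not an equilibrium.
(Defect, Defect): Jia prefers Cooperate (6 > -2.5) — not an equilibrium.

none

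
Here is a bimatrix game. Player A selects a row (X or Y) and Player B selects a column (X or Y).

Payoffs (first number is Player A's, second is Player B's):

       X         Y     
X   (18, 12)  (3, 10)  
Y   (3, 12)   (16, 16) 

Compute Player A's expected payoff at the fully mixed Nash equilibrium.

279/28

First find q, the probability Player B plays X, from Player A's indifference between X and Y: 18q + 3(1−q) = 3q + 16(1−q), giving q = 13/28.
Since Player A is indifferent in equilibrium, Player A's expected payoff equals the payoff from either row against (13/28, 15/28). Using X: 18(13/28) + 3(15/28) = 279/28.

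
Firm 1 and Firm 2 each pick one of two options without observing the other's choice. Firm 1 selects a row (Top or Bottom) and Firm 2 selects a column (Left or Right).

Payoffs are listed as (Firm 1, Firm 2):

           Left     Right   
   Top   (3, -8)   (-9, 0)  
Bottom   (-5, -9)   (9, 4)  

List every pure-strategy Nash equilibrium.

(Bottom, Right)

(Top, Left): Firm 2 prefers Right (0 > -8) — not an equilibrium.
(Top, Right): Firm 1 prefers Bottom (9 > -9) — not an equilibrium.
(Bottom, Left): Firm 1 prefers Top (3 > -5); Firm 2 prefers Right (4 > -9) — not an equilibrium.
(Bottom, Right): Firm 1 gets 9 ≥ -9 from Top, and Firm 2 gets 4 ≥ -9 from Left — Nash equilibrium.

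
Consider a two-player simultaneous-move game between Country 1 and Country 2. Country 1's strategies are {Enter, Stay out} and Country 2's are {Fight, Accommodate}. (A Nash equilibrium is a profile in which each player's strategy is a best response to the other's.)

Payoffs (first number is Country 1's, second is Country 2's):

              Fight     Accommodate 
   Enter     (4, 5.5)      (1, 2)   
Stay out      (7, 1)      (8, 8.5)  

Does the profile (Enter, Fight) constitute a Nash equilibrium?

At (Enter, Fight), Country 1 earns 4; switching to Stay out would give 7, so Country 1 would deviate.
Country 2 earns 5.5; switching to Accommodate would give 2, so Country 2 has no profitable deviation.
Since at least one player can profitably deviate, this is not a Nash equilibrium.

No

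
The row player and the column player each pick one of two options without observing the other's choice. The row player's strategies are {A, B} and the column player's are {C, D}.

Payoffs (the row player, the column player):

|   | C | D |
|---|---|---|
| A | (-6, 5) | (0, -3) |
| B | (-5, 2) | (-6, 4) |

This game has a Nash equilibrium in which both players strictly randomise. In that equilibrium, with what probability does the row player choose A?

Let p be the probability that the row player plays A. In a completely mixed equilibrium, the column player must be indifferent between C and D.
The column player's expected payoff from C is 5p + 2(1−p); from D it is −3p + 4(1−p).
Setting these equal: 3p + 2 = −7p + 4, so p = 1/5.

1/5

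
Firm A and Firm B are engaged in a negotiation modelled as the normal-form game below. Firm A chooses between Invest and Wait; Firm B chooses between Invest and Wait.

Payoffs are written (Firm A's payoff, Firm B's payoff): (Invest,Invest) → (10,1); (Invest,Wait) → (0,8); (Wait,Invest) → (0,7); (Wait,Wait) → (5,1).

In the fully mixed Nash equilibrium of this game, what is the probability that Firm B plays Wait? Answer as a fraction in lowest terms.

2/3

Let y be the probability that Firm B plays Invest. In a completely mixed equilibrium, Firm A must be indifferent between Invest and Wait.
Firm A's expected payoff from Invest is 10y; from Wait it is 5(1−y).
Setting these equal: 10y = −5y + 5, so y = 1/3.
Therefore Firm B plays Wait with probability 1 − 1/3 = 2/3.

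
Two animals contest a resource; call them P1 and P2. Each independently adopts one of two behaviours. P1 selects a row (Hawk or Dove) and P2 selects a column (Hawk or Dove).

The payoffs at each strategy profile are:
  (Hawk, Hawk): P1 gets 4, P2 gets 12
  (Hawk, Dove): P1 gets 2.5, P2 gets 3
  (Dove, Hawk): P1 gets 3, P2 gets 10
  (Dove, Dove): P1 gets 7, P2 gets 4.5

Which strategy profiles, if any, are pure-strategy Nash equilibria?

(Hawk, Hawk)

(Hawk, Hawk): P1 gets 4 ≥ 3 from Dove, and P2 gets 12 ≥ 3 from Dove — Nash equilibrium.
(Hawk, Dove): P1 prefers Dove (7 > 2.5); P2 prefers Hawk (12 > 3) — not an equilibrium.
(Dove, Hawk): P1 prefers Hawk (4 > 3) — not an equilibrium.
(Dove, Dove): P2 prefers Hawk (10 > 4.5) — not an equilibrium.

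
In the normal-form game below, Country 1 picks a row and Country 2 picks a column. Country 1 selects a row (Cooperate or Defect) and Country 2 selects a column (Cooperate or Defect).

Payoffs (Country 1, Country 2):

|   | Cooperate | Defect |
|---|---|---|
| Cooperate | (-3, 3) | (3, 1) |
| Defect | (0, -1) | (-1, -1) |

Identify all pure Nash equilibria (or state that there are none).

(Defect, Cooperate)

(Cooperate, Cooperate): Country 1 prefers Defect (0 > -3) — not an equilibrium.
(Cooperate, Defect): Country 2 prefers Cooperate (3 > 1) — not an equilibrium.
(Defect, Cooperate): Country 1 gets 0 ≥ -3 from Cooperate, and Country 2 gets -1 ≥ -1 from Defect — Nash equilibrium.
(Defect, Defect): Country 1 prefers Cooperate (3 > -1) — not an equilibrium.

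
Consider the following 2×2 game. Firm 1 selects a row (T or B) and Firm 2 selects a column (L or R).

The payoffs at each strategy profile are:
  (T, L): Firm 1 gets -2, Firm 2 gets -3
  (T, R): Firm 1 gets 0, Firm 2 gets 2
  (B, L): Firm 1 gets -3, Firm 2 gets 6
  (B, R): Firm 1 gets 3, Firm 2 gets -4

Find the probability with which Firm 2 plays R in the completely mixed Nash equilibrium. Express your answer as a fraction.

Let q be the probability that Firm 2 plays L. In a completely mixed equilibrium, Firm 1 must be indifferent between T and B.
Firm 1's expected payoff from T is −2q; from B it is −3q + 3(1−q).
Setting these equal: −2q = −6q + 3, so q = 3/4.
Therefore Firm 2 plays R with probability 1 − 3/4 = 1/4.

1/4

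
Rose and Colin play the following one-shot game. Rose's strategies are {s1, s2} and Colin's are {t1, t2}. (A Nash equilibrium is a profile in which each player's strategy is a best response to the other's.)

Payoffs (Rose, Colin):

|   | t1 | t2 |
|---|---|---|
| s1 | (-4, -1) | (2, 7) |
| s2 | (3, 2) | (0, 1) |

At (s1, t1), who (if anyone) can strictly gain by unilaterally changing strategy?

Both

Rose at (s1, t1) earns -4; deviating to s2 yields 3 — a strict improvement.
Colin earns -1; deviating to t2 yields 7 — a strict improvement.
Both Rose and Colin have strictly profitable deviations.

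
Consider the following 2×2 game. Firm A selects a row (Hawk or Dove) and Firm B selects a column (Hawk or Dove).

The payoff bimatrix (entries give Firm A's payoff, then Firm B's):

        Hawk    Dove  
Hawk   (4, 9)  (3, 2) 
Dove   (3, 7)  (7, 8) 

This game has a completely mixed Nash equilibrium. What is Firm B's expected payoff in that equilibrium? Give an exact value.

29/4

First find p, the probability Firm A plays Hawk, from Firm B's indifference between Hawk and Dove: 9p + 7(1−p) = 2p + 8(1−p), giving p = 1/8.
Since Firm B is indifferent in equilibrium, Firm B's expected payoff equals the payoff from either column against (1/8, 7/8). Using Hawk: 9(1/8) + 7(7/8) = 29/4.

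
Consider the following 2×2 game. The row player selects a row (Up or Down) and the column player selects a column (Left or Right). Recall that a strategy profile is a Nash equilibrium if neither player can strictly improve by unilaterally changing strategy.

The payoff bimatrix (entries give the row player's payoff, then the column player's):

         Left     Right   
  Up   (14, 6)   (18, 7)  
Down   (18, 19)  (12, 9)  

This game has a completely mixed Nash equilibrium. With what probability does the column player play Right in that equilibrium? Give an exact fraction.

2/5

Let q be the probability that the column player plays Left. In a completely mixed equilibrium, the row player must be indifferent between Up and Down.
The row player's expected payoff from Up is 14q + 18(1−q); from Down it is 18q + 12(1−q).
Setting these equal: −4q + 18 = 6q + 12, so q = 3/5.
Therefore the column player plays Right with probability 1 − 3/5 = 2/5.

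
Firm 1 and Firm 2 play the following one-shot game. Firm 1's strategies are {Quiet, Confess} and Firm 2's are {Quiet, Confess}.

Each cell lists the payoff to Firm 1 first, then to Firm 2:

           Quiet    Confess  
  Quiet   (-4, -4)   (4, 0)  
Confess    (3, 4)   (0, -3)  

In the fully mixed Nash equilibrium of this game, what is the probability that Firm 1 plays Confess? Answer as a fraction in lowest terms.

4/11

Let x be the probability that Firm 1 plays Quiet. In a completely mixed equilibrium, Firm 2 must be indifferent between Quiet and Confess.
Firm 2's expected payoff from Quiet is −4x + 4(1−x); from Confess it is −3(1−x).
Setting these equal: −8x + 4 = 3x − 3, so x = 7/11.
Therefore Firm 1 plays Confess with probability 1 − 7/11 = 4/11.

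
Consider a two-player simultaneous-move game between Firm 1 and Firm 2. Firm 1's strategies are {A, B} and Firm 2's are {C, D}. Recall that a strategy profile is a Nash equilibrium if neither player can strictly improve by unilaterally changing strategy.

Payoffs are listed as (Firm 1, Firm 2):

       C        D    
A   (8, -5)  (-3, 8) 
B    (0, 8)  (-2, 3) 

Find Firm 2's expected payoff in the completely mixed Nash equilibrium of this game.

79/18

First find p, the probability Firm 1 plays A, from Firm 2's indifference between C and D: −5p + 8(1−p) = 8p + 3(1−p), giving p = 5/18.
Since Firm 2 is indifferent in equilibrium, Firm 2's expected payoff equals the payoff from either column against (5/18, 13/18). Using C: −5(5/18) + 8(13/18) = 79/18.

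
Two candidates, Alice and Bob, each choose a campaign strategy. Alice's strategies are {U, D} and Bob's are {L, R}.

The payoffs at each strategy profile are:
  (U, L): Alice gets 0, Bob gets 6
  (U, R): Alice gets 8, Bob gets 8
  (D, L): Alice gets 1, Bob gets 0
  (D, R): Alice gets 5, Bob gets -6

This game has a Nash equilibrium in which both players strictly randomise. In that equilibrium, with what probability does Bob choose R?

Let c be the probability that Bob plays L. In a completely mixed equilibrium, Alice must be indifferent between U and D.
Alice's expected payoff from U is 8(1−c); from D it is c + 5(1−c).
Setting these equal: −8c + 8 = −4c + 5, so c = 3/4.
Therefore Bob plays R with probability 1 − 3/4 = 1/4.

1/4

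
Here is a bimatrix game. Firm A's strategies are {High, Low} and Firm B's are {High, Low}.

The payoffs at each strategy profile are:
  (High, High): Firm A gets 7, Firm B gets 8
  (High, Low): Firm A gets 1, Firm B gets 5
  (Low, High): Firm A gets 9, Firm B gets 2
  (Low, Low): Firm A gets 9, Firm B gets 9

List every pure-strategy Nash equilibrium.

(Low, Low)

(High, High): Firm A prefers Low (9 > 7) — not an equilibrium.
(High, Low): Firm A prefers Low (9 > 1); Firm B prefers High (8 > 5) — not an equilibrium.
(Low, High): Firm B prefers Low (9 > 2) — not an equilibrium.
(Low, Low): Firm A gets 9 ≥ 1 from High, and Firm B gets 9 ≥ 2 from High — Nash equilibrium.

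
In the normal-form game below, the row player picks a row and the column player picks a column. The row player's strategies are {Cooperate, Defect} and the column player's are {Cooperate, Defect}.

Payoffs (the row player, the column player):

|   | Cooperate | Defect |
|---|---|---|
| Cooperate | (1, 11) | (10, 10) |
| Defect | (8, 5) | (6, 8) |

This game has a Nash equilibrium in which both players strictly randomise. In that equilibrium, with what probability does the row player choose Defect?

Let p be the probability that the row player plays Cooperate. In a completely mixed equilibrium, the column player must be indifferent between Cooperate and Defect.
The column player's expected payoff from Cooperate is 11p + 5(1−p); from Defect it is 10p + 8(1−p).
Setting these equal: 6p + 5 = 2p + 8, so p = 3/4.
Therefore the row player plays Defect with probability 1 − 3/4 = 1/4.

1/4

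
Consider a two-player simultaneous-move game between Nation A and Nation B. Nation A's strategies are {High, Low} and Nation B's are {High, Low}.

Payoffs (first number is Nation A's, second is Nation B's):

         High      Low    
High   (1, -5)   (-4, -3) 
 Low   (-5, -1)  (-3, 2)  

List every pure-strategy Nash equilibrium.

(Low, Low)

(High, High): Nation B prefers Low (-3 > -5) — not an equilibrium.
(High, Low): Nation A prefers Low (-3 > -4) — not an equilibrium.
(Low, High): Nation A prefers High (1 > -5); Nation B prefers Low (2 > -1) — not an equilibrium.
(Low, Low): Nation A gets -3 ≥ -4 from High, and Nation B gets 2 ≥ -1 from High — Nash equilibrium.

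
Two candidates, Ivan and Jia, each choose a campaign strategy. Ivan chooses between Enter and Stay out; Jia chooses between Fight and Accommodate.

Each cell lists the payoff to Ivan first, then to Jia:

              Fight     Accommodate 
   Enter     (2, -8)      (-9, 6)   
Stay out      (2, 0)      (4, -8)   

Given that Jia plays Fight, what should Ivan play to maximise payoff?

Against Fight, Ivan earns 2 from Enter and 2 from Stay out.
So either strategy is a best response.

either — both Enter and Stay out are best responses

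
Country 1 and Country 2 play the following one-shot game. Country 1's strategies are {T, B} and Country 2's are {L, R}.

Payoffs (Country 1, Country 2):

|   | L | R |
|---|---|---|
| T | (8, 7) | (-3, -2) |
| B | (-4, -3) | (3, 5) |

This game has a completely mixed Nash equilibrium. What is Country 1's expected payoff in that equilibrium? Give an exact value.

2/3

First find q, the probability Country 2 plays L, from Country 1's indifference between T and B: 8q − 3(1−q) = −4q + 3(1−q), giving q = 1/3.
Since Country 1 is indifferent in equilibrium, Country 1's expected payoff equals the payoff from either row against (1/3, 2/3). Using T: 8(1/3) − 3(2/3) = 2/3.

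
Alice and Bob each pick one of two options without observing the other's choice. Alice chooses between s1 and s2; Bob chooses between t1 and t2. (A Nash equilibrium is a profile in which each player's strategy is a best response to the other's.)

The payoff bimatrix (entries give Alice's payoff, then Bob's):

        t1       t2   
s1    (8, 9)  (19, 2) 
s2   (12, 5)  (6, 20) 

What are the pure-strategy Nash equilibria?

none

(s1, t1): Alice prefers s2 (12 > 8) — not an equilibrium.
(s1, t2): Bob prefers t1 (9 > 2) — not an equilibrium.
(s2, t1): Bob prefers t2 (20 > 5) — not an equilibrium.
(s2, t2): Alice prefers s1 (19 > 6) — not an equilibrium.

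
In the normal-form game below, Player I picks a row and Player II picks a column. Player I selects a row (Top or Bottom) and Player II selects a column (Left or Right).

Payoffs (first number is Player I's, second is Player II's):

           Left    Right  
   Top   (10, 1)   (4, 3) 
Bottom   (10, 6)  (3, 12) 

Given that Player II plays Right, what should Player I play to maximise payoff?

Top

Against Right, Player I earns 4 from Top and 3 from Bottom.
So Top is the best response.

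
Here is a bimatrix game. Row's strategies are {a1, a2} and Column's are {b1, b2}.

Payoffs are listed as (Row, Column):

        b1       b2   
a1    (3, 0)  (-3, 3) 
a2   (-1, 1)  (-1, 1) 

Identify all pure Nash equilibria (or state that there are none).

(a2, b2)

(a1, b1): Column prefers b2 (3 > 0) — not an equilibrium.
(a1, b2): Row prefers a2 (-1 > -3) — not an equilibrium.
(a2, b1): Row prefers a1 (3 > -1) — not an equilibrium.
(a2, b2): Row gets -1 ≥ -3 from a1, and Column gets 1 ≥ 1 from b1 — Nash equilibrium.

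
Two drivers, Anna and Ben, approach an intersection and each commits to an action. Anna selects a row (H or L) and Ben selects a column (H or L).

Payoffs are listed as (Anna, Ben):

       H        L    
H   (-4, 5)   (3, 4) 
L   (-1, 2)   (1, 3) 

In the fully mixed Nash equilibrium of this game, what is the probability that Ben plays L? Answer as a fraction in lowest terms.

Let c be the probability that Ben plays H. In a completely mixed equilibrium, Anna must be indifferent between H and L.
Anna's expected payoff from H is −4c + 3(1−c); from L it is −c + (1−c).
Setting these equal: −7c + 3 = −2c + 1, so c = 2/5.
Therefore Ben plays L with probability 1 − 2/5 = 3/5.

3/5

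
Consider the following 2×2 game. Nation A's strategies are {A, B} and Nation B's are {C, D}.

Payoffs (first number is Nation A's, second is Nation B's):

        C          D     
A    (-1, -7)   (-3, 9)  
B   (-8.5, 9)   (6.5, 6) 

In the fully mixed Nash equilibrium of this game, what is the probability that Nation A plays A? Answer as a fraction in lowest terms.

3/19

Let p be the probability that Nation A plays A. In a completely mixed equilibrium, Nation B must be indifferent between C and D.
Nation B's expected payoff from C is −7p + 9(1−p); from D it is 9p + 6(1−p).
Setting these equal: −16p + 9 = 3p + 6, so p = 3/19.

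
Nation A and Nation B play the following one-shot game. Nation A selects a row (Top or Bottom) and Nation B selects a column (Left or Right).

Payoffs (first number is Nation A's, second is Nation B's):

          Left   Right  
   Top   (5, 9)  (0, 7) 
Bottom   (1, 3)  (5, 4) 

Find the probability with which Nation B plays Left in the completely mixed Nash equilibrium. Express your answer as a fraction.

Let c be the probability that Nation B plays Left. In a completely mixed equilibrium, Nation A must be indifferent between Top and Bottom.
Nation A's expected payoff from Top is 5c; from Bottom it is c + 5(1−c).
Setting these equal: 5c = −4c + 5, so c = 5/9.

5/9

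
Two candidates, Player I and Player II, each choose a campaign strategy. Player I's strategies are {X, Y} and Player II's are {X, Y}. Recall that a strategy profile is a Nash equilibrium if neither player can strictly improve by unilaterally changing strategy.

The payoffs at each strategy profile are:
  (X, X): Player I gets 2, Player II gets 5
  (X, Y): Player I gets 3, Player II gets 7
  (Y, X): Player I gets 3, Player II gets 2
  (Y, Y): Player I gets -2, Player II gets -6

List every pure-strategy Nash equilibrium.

(X, X): Player I prefers Y (3 > 2); Player II prefers Y (7 > 5) — not an equilibrium.
(X, Y): Player I gets 3 ≥ -2 from Y, and Player II gets 7 ≥ 5 from X — Nash equilibrium.
(Y, X): Player I gets 3 ≥ 2 from X, and Player II gets 2 ≥ -6 from Y — Nash equilibrium.
(Y, Y): Player I prefers X (3 > -2); Player II prefers X (2 > -6) — not an equilibrium.

(X, Y) and (Y, X)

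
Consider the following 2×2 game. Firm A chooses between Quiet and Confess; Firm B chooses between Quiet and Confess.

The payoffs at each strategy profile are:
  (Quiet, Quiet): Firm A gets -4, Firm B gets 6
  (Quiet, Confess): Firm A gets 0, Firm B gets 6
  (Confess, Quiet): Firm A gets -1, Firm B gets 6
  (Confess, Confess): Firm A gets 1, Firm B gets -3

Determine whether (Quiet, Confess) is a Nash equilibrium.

No

At (Quiet, Confess), Firm A earns 0; switching to Confess would give 1, so Firm A would deviate.
Firm B earns 6; switching to Quiet would give 6, so Firm B has no profitable deviation.
Since at least one player can profitably deviate, this is not a Nash equilibrium.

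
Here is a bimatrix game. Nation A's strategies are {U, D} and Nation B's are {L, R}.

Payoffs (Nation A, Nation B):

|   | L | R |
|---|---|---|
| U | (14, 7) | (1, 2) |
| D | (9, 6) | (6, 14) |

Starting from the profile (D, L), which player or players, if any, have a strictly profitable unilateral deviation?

Nation A at (D, L) earns 9; deviating to U yields 14 — a strict improvement.
Nation B earns 6; deviating to R yields 14 — a strict improvement.
Both Nation A and Nation B have strictly profitable deviations.

Both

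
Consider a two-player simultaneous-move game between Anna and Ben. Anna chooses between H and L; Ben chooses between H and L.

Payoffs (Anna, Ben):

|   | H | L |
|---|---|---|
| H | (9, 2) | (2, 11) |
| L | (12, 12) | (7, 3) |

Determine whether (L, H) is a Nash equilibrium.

Yes

At (L, H), Anna earns 12; switching to H would give 9, so Anna has no profitable deviation.
Ben earns 12; switching to L would give 3, so Ben has no profitable deviation.
Neither player can gain by a unilateral deviation, so this profile is a Nash equilibrium.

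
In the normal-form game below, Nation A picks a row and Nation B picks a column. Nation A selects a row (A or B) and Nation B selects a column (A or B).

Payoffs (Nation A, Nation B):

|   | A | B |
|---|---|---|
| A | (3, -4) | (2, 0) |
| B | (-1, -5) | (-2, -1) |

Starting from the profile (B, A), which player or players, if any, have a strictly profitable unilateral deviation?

Both

Nation A at (B, A) earns -1; deviating to A yields 3 — a strict improvement.
Nation B earns -5; deviating to B yields -1 — a strict improvement.
Both Nation A and Nation B have strictly profitable deviations.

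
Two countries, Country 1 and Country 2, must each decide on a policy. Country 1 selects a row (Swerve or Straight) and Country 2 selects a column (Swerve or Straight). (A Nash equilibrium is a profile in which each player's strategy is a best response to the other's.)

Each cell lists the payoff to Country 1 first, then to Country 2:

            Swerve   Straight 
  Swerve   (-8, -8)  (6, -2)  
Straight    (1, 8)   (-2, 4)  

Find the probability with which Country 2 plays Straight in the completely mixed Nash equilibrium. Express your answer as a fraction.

9/17

Let q be the probability that Country 2 plays Swerve. In a completely mixed equilibrium, Country 1 must be indifferent between Swerve and Straight.
Country 1's expected payoff from Swerve is −8q + 6(1−q); from Straight it is q − 2(1−q).
Setting these equal: −14q + 6 = 3q − 2, so q = 8/17.
Therefore Country 2 plays Straight with probability 1 − 8/17 = 9/17.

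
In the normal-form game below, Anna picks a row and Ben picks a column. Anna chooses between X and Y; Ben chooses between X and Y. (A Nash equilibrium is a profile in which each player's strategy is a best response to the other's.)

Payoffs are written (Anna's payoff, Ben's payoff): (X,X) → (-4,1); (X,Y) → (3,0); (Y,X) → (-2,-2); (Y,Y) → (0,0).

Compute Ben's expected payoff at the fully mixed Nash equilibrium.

0

First find x, the probability Anna plays X, from Ben's indifference between X and Y: x − 2(1−x) = 0, giving x = 2/3.
Since Ben is indifferent in equilibrium, Ben's expected payoff equals the payoff from either column against (2/3, 1/3). Using X: (2/3) − 2(1/3) = 0.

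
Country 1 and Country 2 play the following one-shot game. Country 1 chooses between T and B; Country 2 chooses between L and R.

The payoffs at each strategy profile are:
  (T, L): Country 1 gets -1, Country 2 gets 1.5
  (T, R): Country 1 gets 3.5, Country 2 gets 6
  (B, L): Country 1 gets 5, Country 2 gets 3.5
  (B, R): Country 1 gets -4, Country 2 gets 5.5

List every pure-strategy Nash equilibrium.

(T, R)

(T, L): Country 1 prefers B (5 > -1); Country 2 prefers R (6 > 1.5) — not an equilibrium.
(T, R): Country 1 gets 3.5 ≥ -4 from B, and Country 2 gets 6 ≥ 1.5 from L — Nash equilibrium.
(B, L): Country 2 prefers R (5.5 > 3.5) — not an equilibrium.
(B, R): Country 1 prefers T (3.5 > -4) — not an equilibrium.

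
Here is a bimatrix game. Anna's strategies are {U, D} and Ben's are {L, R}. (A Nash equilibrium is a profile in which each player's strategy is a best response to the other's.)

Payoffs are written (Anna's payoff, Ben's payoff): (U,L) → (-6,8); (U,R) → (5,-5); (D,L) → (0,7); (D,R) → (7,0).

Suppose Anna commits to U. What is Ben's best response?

Against U, Ben earns 8 from L and -5 from R.
So L is the best response.

L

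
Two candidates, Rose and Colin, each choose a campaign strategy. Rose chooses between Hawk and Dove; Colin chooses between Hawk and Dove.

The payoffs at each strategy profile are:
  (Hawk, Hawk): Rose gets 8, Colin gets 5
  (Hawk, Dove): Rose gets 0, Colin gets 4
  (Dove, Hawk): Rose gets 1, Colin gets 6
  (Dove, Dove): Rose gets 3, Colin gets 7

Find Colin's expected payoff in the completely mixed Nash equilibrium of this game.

First find x, the probability Rose plays Hawk, from Colin's indifference between Hawk and Dove: 5x + 6(1−x) = 4x + 7(1−x), giving x = 1/2.
Since Colin is indifferent in equilibrium, Colin's expected payoff equals the payoff from either column against (1/2, 1/2). Using Hawk: 5(1/2) + 6(1/2) = 11/2.

11/2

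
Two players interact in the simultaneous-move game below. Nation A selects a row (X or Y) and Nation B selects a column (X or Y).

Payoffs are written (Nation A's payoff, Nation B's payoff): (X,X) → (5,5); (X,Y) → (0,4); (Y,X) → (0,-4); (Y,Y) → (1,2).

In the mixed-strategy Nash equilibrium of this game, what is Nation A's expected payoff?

First find y, the probability Nation B plays X, from Nation A's indifference between X and Y: 5y = (1−y), giving y = 1/6.
Since Nation A is indifferent in equilibrium, Nation A's expected payoff equals the payoff from either row against (1/6, 5/6). Using X: 5(1/6) = 5/6.

5/6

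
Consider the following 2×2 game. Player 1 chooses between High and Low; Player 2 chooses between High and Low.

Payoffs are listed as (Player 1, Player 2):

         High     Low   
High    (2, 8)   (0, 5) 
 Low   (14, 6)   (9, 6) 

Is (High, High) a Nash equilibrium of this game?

No

At (High, High), Player 1 earns 2; switching to Low would give 14, so Player 1 would deviate.
Player 2 earns 8; switching to Low would give 5, so Player 2 has no profitable deviation.
Since at least one player can profitably deviate, this is not a Nash equilibrium.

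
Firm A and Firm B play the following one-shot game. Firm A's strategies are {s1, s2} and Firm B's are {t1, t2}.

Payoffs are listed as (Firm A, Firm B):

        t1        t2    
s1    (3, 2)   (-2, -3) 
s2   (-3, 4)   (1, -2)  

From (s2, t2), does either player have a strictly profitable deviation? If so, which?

Firm A at (s2, t2) earns 1; deviating to s1 yields -2 — not better.
Firm B earns -2; deviating to t1 yields 4 — a strict improvement.
Only Firm B has a strictly profitable deviation.

Firm B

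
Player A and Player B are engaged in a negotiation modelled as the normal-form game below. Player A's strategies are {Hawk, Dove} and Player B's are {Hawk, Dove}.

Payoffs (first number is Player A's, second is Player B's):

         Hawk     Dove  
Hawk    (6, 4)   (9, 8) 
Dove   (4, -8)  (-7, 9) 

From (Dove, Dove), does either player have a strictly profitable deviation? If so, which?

Player A at (Dove, Dove) earns -7; deviating to Hawk yields 9 — a strict improvement.
Player B earns 9; deviating to Hawk yields -8 — not better.
Only Player A has a strictly profitable deviation.

Player A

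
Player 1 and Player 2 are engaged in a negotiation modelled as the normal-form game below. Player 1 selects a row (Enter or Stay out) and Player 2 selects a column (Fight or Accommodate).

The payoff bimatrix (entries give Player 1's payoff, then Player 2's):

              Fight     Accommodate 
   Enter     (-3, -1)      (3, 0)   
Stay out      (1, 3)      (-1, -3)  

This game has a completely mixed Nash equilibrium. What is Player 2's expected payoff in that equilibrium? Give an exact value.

First find p, the probability Player 1 plays Enter, from Player 2's indifference between Fight and Accommodate: −p + 3(1−p) = −3(1−p), giving p = 6/7.
Since Player 2 is indifferent in equilibrium, Player 2's expected payoff equals the payoff from either column against (6/7, 1/7). Using Fight: −(6/7) + 3(1/7) = -3/7.

-3/7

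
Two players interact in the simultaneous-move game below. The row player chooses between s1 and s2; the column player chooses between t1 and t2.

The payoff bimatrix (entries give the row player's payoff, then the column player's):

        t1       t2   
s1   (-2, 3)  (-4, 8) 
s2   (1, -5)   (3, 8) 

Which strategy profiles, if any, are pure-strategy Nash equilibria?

(s1, t1): the row player prefers s2 (1 > -2); the column player prefers t2 (8 > 3) — not an equilibrium.
(s1, t2): the row player prefers s2 (3 > -4) — not an equilibrium.
(s2, t1): the column player prefers t2 (8 > -5) — not an equilibrium.
(s2, t2): the row player gets 3 ≥ -4 from s1, and the column player gets 8 ≥ -5 from t1 — Nash equilibrium.

(s2, t2)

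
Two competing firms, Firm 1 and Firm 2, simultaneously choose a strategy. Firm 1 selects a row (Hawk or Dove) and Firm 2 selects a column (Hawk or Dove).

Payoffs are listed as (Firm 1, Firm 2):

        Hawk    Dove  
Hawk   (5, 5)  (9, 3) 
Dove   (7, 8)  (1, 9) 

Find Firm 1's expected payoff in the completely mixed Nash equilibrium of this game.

29/5

First find y, the probability Firm 2 plays Hawk, from Firm 1's indifference between Hawk and Dove: 5y + 9(1−y) = 7y + (1−y), giving y = 4/5.
Since Firm 1 is indifferent in equilibrium, Firm 1's expected payoff equals the payoff from either row against (4/5, 1/5). Using Hawk: 5(4/5) + 9(1/5) = 29/5.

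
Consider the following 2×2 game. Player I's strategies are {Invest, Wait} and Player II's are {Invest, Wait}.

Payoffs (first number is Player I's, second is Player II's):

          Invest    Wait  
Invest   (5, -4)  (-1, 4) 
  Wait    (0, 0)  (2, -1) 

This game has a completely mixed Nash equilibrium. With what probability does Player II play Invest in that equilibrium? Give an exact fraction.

Let q be the probability that Player II plays Invest. In a completely mixed equilibrium, Player I must be indifferent between Invest and Wait.
Player I's expected payoff from Invest is 5q − (1−q); from Wait it is 2(1−q).
Setting these equal: 6q − 1 = −2q + 2, so q = 3/8.

3/8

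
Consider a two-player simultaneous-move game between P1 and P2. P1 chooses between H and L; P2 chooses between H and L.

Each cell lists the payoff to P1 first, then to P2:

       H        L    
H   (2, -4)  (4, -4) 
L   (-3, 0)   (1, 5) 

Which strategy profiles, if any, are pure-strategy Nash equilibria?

(H, H): P1 gets 2 ≥ -3 from L, and P2 gets -4 ≥ -4 from L — Nash equilibrium.
(H, L): P1 gets 4 ≥ 1 from L, and P2 gets -4 ≥ -4 from H — Nash equilibrium.
(L, H): P1 prefers H (2 > -3); P2 prefers L (5 > 0) — not an equilibrium.
(L, L): P1 prefers H (4 > 1) — not an equilibrium.

(H, H) and (H, L)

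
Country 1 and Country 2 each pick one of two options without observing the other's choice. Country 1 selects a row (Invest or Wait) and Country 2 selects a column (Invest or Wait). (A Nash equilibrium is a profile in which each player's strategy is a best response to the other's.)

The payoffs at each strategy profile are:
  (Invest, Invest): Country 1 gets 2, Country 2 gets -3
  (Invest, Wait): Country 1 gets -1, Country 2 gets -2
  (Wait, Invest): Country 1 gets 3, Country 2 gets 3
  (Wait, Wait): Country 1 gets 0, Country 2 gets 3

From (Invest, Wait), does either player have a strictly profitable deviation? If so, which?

Country 1

Country 1 at (Invest, Wait) earns -1; deviating to Wait yields 0 — a strict improvement.
Country 2 earns -2; deviating to Invest yields -3 — not better.
Only Country 1 has a strictly profitable deviation.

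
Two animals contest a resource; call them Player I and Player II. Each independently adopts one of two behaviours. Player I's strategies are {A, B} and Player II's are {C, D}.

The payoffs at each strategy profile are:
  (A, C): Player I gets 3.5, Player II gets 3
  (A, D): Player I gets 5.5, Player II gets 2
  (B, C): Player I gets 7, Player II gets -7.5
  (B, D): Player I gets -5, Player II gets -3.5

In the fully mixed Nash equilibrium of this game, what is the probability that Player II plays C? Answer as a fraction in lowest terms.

Let q be the probability that Player II plays C. In a completely mixed equilibrium, Player I must be indifferent between A and B.
Player I's expected payoff from A is 3.5q + 5.5(1−q); from B it is 7q − 5(1−q).
Setting these equal: −2q + 5.5 = 12q − 5, so q = 3/4.

3/4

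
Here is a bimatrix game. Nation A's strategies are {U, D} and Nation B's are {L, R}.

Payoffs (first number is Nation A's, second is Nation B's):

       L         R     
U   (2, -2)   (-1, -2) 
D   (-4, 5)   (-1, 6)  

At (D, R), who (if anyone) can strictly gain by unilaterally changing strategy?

Nation A at (D, R) earns -1; deviating to U yields -1 — not better.
Nation B earns 6; deviating to L yields 5 — not better.
Neither player can strictly improve; the profile is a Nash equilibrium.

Neither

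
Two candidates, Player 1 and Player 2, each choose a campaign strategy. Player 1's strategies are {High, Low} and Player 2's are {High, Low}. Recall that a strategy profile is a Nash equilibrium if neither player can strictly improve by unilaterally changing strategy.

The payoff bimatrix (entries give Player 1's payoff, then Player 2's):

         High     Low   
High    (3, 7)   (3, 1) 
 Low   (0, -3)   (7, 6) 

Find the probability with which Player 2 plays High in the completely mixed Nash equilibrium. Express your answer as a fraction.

4/7

Let c be the probability that Player 2 plays High. In a completely mixed equilibrium, Player 1 must be indifferent between High and Low.
Player 1's expected payoff from High is 3c + 3(1−c); from Low it is 7(1−c).
Setting these equal: 3 = −7c + 7, so c = 4/7.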